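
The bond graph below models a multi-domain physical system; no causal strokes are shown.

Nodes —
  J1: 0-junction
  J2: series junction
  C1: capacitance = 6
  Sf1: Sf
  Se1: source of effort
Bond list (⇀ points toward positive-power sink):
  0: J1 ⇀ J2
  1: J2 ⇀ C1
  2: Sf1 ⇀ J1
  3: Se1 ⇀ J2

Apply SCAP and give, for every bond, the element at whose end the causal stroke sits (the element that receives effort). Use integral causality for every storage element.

bond 0 →J1
bond 1 →J2
bond 2 →Sf1
bond 3 →J2

b2 →Sf1  (Sf1 (Sf) sets flow on bond)
b3 →J2  (Se1 fixes effort; stroke away)
b0 →J1  (only one effort-in slot at J1)
b1 →J2  (J2: bond 0 brought flow, rest push out)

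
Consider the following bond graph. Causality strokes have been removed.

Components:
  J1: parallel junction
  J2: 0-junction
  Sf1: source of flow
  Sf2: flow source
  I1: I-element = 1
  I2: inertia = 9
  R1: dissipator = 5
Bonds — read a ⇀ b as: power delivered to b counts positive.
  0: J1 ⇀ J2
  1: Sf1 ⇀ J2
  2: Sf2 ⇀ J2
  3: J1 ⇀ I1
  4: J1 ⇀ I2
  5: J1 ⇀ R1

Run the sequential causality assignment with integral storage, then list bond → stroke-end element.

b0 stroke→J2
b1 stroke→Sf1
b2 stroke→Sf2
b3 stroke→I1
b4 stroke→I2
b5 stroke→J1

β1 |Sf1  (Sf1: flow source, stroke at near end)
β2 |Sf2  (Sf2: flow source, stroke at near end)
β0 |J2  (only one effort-in slot at J2)
β3 |I1  (prefer integral on I1)
β4 |I2  (I2: I, integral causality)
β5 |J1  (only one effort-in slot at J1)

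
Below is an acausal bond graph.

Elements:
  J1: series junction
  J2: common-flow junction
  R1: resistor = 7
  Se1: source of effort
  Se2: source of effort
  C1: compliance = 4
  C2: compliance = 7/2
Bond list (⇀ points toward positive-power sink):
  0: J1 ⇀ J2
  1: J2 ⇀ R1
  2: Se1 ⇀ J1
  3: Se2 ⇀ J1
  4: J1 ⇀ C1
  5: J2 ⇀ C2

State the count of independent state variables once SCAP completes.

bond 2 →J1  (Se1 fixes effort; stroke away)
bond 3 →J1  (Se2 (Se) sets effort on bond)
bond 4 →J1  (C1 outputs effort q/C1)
bond 0 →J2  (closing 1-jn rule on J1)
bond 5 →J2  (C2 outputs effort q/C2)
bond 1 →R1  (J2: last free bond brings flow in)

2  (C1, C2 all integral)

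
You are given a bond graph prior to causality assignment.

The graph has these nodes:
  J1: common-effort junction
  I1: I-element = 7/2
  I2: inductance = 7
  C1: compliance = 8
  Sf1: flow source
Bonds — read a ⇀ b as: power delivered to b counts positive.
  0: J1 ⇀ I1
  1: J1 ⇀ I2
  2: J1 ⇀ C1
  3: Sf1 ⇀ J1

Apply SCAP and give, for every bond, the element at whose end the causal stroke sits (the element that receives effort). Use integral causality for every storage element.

#3 stroke→Sf1  (source Sf1 imposes f)
#0 stroke→I1  (I1 integral (f out))
#1 stroke→I2  (I2 outputs flow p/I2)
#2 stroke→J1  (J1 needs exactly one e-in)

#0 →I1
#1 →I2
#2 →J1
#3 →Sf1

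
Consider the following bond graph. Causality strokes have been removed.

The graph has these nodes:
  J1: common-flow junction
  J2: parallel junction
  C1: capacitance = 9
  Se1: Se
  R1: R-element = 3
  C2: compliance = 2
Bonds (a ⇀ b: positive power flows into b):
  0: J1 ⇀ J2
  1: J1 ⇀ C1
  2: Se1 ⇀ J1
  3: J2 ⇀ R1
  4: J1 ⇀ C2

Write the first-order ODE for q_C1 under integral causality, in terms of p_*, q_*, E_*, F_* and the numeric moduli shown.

dq_C1/dt = E_Se1/3 - q_C1/27 - q_C2/6

b2 stroke at J1  (Se1 (Se) sets effort on bond)
b1 stroke at J1  (C1: C, integral causality)
b4 stroke at J1  (C2 outputs effort q/C2)
b0 stroke at J2  (only one flow-in slot at J1)
b3 stroke at R1  (J2 effort already set via bond 0)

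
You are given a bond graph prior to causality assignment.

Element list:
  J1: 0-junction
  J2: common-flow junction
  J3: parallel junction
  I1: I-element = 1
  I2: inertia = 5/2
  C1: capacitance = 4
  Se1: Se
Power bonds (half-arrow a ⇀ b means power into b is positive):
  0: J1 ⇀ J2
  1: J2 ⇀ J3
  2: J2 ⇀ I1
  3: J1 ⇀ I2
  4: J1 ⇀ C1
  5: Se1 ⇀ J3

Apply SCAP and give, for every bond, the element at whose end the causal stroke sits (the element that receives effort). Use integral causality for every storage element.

bond 5 stroke at J3  (Se1: effort source, stroke at far end)
bond 1 stroke at J2  (common-e at J3 fixed by 5)
bond 2 stroke at I1  (prefer integral on I1)
bond 0 stroke at J2  (common-f at J2 fixed by 2)
bond 3 stroke at I2  (I2: I, integral causality)
bond 4 stroke at J1  (J1: last free bond brings effort in)

bond 0 stroke→J2
bond 1 stroke→J2
bond 2 stroke→I1
bond 3 stroke→I2
bond 4 stroke→J1
bond 5 stroke→J3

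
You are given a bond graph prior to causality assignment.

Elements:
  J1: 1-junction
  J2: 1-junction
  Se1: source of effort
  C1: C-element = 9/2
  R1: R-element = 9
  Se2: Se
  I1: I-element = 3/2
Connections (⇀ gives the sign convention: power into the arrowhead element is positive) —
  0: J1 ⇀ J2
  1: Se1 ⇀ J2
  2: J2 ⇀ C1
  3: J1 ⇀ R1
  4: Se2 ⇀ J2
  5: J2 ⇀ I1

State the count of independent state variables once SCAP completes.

bond 1 |J2  (Se1 fixes effort; stroke away)
bond 4 |J2  (source Se2 imposes e)
bond 2 |J2  (C1: C, integral causality)
bond 5 |I1  (I1: I, integral causality)
bond 0 |J2  (J2: bond 5 brought flow, rest push out)
bond 3 |J1  (J1 flow already set via bond 0)

2  (C1, I1 all integral)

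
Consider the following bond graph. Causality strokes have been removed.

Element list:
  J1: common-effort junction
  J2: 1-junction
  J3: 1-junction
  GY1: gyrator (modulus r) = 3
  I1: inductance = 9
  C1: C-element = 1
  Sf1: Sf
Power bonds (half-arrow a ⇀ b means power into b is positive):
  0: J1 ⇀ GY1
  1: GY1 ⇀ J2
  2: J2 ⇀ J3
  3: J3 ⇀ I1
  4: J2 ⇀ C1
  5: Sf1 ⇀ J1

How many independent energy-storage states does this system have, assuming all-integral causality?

bond 5 |Sf1  (source Sf1 imposes f)
bond 0 |J1  (closing 0-jn rule on J1)
bond 1 |J2  (GY1 both-in/both-out from 0)
bond 3 |I1  (I1 integral (f out))
bond 2 |J3  (1-jn J3 has f-setter on 3)
bond 4 |J2  (1-jn J2 has f-setter on 2)

2  (C1, I1 all integral)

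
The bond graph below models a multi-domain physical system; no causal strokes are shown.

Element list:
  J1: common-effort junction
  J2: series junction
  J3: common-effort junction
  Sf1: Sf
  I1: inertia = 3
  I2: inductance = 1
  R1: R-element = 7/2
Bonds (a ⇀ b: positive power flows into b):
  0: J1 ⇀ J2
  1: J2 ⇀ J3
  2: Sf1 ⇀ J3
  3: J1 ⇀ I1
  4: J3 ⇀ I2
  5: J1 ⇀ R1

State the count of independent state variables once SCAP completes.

b2 stroke→Sf1  (source Sf1 imposes f)
b3 stroke→I1  (I1 outputs flow p/I1)
b4 stroke→I2  (I2: I, integral causality)
b1 stroke→J3  (only one effort-in slot at J3)
b0 stroke→J2  (1-jn J2 has f-setter on 1)
b5 stroke→J1  (only one effort-in slot at J1)

2  (I1, I2 all integral)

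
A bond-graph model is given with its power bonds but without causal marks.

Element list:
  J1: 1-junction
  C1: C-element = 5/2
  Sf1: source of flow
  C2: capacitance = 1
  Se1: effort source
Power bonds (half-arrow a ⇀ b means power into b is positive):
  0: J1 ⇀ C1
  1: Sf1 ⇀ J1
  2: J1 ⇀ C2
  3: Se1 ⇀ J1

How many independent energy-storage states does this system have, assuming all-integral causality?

2  (C1, C2 all integral)

bond 1 →Sf1  (Sf1 (Sf) sets flow on bond)
bond 3 →J1  (Se1: effort source, stroke at far end)
bond 0 →J1  (1-jn J1 has f-setter on 1)
bond 2 →J1  (1-jn J1 has f-setter on 1)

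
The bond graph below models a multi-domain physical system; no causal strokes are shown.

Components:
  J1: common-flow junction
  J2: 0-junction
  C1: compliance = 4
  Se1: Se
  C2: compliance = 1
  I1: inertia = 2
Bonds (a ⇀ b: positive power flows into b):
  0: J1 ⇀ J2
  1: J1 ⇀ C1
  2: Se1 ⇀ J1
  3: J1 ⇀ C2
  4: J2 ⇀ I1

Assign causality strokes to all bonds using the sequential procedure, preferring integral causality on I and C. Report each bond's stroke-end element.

b0 →J2
b1 →J1
b2 →J1
b3 →J1
b4 →I1

β2 stroke at J1  (Se1 (Se) sets effort on bond)
β1 stroke at J1  (C1: C, integral causality)
β3 stroke at J1  (C2: C, integral causality)
β0 stroke at J2  (closing 1-jn rule on J1)
β4 stroke at I1  (J2: bond 0 brought effort, rest push out)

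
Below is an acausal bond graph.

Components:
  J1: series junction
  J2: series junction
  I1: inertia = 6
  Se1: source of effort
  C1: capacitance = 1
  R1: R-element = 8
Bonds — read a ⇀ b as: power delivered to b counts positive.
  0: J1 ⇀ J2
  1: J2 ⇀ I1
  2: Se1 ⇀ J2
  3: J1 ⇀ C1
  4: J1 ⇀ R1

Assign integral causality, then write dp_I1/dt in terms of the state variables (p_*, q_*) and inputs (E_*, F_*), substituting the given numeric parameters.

#2 stroke at J2  (Se1 (Se) sets effort on bond)
#1 stroke at I1  (I1: I, integral causality)
#0 stroke at J2  (J2 flow already set via bond 1)
#3 stroke at J1  (common-f at J1 fixed by 0)
#4 stroke at J1  (common-f at J1 fixed by 0)

dp_I1/dt = E_Se1 - 4*p_I1/3 - q_C1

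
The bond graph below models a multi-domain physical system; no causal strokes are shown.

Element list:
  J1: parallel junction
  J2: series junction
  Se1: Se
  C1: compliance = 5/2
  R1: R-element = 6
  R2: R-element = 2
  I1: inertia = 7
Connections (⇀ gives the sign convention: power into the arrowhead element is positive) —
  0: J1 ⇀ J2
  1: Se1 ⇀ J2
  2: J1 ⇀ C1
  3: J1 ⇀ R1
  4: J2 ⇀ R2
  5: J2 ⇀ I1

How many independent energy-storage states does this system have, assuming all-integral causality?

b1 |J2  (Se1 fixes effort; stroke away)
b2 |J1  (C1 integral (e out))
b0 |J2  (J1: bond 2 brought effort, rest push out)
b3 |R1  (common-e at J1 fixed by 2)
b5 |I1  (I1 integral (f out))
b4 |J2  (common-f at J2 fixed by 5)

2  (C1, I1 all integral)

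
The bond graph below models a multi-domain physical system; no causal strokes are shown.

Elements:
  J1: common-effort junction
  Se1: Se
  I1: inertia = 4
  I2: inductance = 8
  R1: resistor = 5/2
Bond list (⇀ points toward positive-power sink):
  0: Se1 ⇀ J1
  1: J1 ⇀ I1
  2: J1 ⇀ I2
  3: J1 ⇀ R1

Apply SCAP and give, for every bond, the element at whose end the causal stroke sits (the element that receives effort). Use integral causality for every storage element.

bond 0 →J1  (Se1 (Se) sets effort on bond)
bond 1 →I1  (0-jn J1 has e-setter on 0)
bond 2 →I2  (J1 effort already set via bond 0)
bond 3 →R1  (0-jn J1 has e-setter on 0)

#0 stroke at J1
#1 stroke at I1
#2 stroke at I2
#3 stroke at R1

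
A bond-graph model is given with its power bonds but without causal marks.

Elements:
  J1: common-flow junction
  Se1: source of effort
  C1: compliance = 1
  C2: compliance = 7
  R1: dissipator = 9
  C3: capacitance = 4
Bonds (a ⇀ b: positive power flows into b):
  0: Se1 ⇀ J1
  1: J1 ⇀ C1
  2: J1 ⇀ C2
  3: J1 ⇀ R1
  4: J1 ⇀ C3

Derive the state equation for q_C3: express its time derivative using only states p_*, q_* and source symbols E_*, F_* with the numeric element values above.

dq_C3/dt = E_Se1/9 - q_C1/9 - q_C2/63 - q_C3/36

bond 0 →J1  (Se1: effort source, stroke at far end)
bond 1 →J1  (C1 outputs effort q/C1)
bond 2 →J1  (C2: C, integral causality)
bond 4 →J1  (C3 integral (e out))
bond 3 →R1  (closing 1-jn rule on J1)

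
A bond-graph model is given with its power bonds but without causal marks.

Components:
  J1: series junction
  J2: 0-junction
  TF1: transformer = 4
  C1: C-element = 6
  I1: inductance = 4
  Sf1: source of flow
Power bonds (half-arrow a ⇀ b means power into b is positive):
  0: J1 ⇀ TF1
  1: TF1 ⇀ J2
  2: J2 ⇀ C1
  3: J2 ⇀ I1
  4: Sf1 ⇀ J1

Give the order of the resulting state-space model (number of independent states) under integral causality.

2  (C1, I1 all integral)

#4 |Sf1  (Sf1 (Sf) sets flow on bond)
#0 |J1  (J1 flow already set via bond 4)
#1 |TF1  (TF TF1: opposite of bond 0)
#2 |J2  (C1 integral (e out))
#3 |I1  (J2: bond 2 brought effort, rest push out)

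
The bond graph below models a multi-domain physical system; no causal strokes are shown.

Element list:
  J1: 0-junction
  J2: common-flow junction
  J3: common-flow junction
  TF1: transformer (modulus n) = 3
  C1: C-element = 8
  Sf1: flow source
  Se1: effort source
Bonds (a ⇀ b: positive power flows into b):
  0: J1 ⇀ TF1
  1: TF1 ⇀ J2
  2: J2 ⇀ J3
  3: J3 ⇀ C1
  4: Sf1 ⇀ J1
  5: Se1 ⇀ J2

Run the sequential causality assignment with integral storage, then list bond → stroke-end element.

b4 |Sf1  (source Sf1 imposes f)
b5 |J2  (Se1 fixes effort; stroke away)
b0 |J1  (closing 0-jn rule on J1)
b1 |TF1  (through TF1, causality passes straight; one stroke at TF1)
b2 |J2  (common-f at J2 fixed by 1)
b3 |J3  (J3 flow already set via bond 2)

bond 0 →J1
bond 1 →TF1
bond 2 →J2
bond 3 →J3
bond 4 →Sf1
bond 5 →J2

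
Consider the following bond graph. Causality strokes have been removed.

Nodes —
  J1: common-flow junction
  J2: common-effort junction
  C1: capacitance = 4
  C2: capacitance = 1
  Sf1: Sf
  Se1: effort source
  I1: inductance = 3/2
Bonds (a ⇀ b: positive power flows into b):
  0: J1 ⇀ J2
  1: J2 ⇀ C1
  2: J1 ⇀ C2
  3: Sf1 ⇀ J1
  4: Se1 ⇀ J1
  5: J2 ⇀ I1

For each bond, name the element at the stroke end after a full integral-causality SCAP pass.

bond 3 stroke→Sf1  (Sf1 (Sf) sets flow on bond)
bond 4 stroke→J1  (Se1 (Se) sets effort on bond)
bond 0 stroke→J1  (common-f at J1 fixed by 3)
bond 2 stroke→J1  (J1 flow already set via bond 3)
bond 1 stroke→J2  (prefer integral on C1)
bond 5 stroke→I1  (J2 effort already set via bond 1)

b0 stroke at J1
b1 stroke at J2
b2 stroke at J1
b3 stroke at Sf1
b4 stroke at J1
b5 stroke at I1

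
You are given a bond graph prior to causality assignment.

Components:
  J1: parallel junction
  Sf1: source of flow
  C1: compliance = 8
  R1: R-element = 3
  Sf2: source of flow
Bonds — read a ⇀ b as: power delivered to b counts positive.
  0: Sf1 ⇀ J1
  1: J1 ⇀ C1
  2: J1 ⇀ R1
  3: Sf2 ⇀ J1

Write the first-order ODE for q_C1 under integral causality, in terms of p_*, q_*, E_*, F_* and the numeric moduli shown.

b0 stroke→Sf1  (Sf1: flow source, stroke at near end)
b3 stroke→Sf2  (Sf2 fixes flow; stroke at Sf2)
b1 stroke→J1  (C1 outputs effort q/C1)
b2 stroke→R1  (0-jn J1 has e-setter on 1)

dq_C1/dt = F_Sf1 + F_Sf2 - q_C1/24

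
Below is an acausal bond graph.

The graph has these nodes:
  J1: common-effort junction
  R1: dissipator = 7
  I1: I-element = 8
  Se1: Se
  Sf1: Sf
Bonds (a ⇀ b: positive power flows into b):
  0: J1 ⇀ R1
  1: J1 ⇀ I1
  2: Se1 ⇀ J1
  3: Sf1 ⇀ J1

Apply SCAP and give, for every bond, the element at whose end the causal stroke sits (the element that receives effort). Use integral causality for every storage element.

bond 2 stroke at J1  (Se1: effort source, stroke at far end)
bond 3 stroke at Sf1  (source Sf1 imposes f)
bond 0 stroke at R1  (0-jn J1 has e-setter on 2)
bond 1 stroke at I1  (0-jn J1 has e-setter on 2)

#0 →R1
#1 →I1
#2 →J1
#3 →Sf1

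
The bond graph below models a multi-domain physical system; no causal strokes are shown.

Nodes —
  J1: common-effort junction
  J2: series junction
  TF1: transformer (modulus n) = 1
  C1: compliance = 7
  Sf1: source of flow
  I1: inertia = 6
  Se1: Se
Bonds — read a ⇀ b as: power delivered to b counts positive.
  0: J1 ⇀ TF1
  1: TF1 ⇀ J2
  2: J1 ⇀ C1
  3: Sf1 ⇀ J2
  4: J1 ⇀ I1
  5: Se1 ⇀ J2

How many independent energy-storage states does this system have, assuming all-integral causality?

#3 stroke at Sf1  (Sf1 fixes flow; stroke at Sf1)
#5 stroke at J2  (Se1 fixes effort; stroke away)
#1 stroke at J2  (common-f at J2 fixed by 3)
#0 stroke at TF1  (TF1: transformer flips bond 1)
#2 stroke at J1  (C1 outputs effort q/C1)
#4 stroke at I1  (J1: bond 2 brought effort, rest push out)

2  (C1, I1 all integral)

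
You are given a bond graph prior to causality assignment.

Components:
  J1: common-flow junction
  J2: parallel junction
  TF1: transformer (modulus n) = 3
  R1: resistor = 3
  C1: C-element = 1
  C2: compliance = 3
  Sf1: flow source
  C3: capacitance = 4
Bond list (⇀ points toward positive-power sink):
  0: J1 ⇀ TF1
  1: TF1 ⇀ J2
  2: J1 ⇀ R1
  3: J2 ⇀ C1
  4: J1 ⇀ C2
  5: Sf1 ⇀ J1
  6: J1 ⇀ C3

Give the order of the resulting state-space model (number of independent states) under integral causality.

3  (C1, C2, C3 all integral)

bond 5 →Sf1  (Sf1 fixes flow; stroke at Sf1)
bond 0 →J1  (J1 flow already set via bond 5)
bond 2 →J1  (common-f at J1 fixed by 5)
bond 4 →J1  (common-f at J1 fixed by 5)
bond 6 →J1  (1-jn J1 has f-setter on 5)
bond 1 →TF1  (through TF1, causality passes straight; one stroke at TF1)
bond 3 →J2  (J2 needs exactly one e-in)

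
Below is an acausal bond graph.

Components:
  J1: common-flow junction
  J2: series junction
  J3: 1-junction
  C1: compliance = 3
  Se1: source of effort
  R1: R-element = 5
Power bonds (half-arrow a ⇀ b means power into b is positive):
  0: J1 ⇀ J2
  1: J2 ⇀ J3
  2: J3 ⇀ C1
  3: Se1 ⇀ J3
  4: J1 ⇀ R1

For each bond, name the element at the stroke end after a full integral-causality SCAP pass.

bond 0 stroke at J1
bond 1 stroke at J2
bond 2 stroke at J3
bond 3 stroke at J3
bond 4 stroke at R1

#3 →J3  (Se1 fixes effort; stroke away)
#2 →J3  (C1 integral (e out))
#1 →J2  (only one flow-in slot at J3)
#0 →J1  (J2: last free bond brings flow in)
#4 →R1  (J1: last free bond brings flow in)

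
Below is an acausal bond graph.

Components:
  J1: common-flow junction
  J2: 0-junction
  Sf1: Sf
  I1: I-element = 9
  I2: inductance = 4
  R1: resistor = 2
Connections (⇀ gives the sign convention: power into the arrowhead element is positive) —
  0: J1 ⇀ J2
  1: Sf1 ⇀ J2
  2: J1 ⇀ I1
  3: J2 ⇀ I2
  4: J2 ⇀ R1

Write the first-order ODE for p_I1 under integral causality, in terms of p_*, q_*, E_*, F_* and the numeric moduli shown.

b1 |Sf1  (Sf1 (Sf) sets flow on bond)
b2 |I1  (I1: I, integral causality)
b0 |J1  (J1: bond 2 brought flow, rest push out)
b3 |I2  (I2: I, integral causality)
b4 |J2  (closing 0-jn rule on J2)

dp_I1/dt = -2*F_Sf1 - 2*p_I1/9 + p_I2/2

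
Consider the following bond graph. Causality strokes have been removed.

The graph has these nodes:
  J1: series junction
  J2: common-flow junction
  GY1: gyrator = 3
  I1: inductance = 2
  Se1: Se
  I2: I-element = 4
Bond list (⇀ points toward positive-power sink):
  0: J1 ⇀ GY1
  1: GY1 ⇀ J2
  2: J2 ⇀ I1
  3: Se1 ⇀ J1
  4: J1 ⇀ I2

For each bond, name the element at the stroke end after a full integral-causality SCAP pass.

#3 stroke at J1  (Se1: effort source, stroke at far end)
#2 stroke at I1  (I1 integral (f out))
#1 stroke at J2  (1-jn J2 has f-setter on 2)
#0 stroke at J1  (GY GY1: same side as bond 1)
#4 stroke at I2  (only one flow-in slot at J1)

b0 stroke at J1
b1 stroke at J2
b2 stroke at I1
b3 stroke at J1
b4 stroke at I2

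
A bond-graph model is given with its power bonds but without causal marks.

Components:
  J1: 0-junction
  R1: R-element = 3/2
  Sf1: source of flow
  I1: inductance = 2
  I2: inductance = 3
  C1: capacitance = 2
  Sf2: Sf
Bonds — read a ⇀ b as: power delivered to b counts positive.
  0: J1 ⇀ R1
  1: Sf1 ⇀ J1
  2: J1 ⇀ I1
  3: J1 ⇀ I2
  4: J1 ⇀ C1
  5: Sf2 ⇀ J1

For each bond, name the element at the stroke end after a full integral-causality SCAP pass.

#0 stroke→R1
#1 stroke→Sf1
#2 stroke→I1
#3 stroke→I2
#4 stroke→J1
#5 stroke→Sf2

β1 stroke→Sf1  (Sf1 (Sf) sets flow on bond)
β5 stroke→Sf2  (Sf2: flow source, stroke at near end)
β2 stroke→I1  (prefer integral on I1)
β3 stroke→I2  (I2 outputs flow p/I2)
β4 stroke→J1  (C1 outputs effort q/C1)
β0 stroke→R1  (0-jn J1 has e-setter on 4)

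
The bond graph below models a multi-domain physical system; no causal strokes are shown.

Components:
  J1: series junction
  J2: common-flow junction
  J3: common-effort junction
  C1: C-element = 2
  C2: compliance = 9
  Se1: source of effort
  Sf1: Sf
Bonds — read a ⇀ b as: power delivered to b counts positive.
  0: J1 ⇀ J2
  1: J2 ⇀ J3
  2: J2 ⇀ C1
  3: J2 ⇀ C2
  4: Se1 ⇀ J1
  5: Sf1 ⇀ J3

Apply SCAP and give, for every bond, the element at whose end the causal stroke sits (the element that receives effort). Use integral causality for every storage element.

β0 stroke at J2
β1 stroke at J3
β2 stroke at J2
β3 stroke at J2
β4 stroke at J1
β5 stroke at Sf1

bond 4 stroke at J1  (Se1 (Se) sets effort on bond)
bond 5 stroke at Sf1  (Sf1: flow source, stroke at near end)
bond 0 stroke at J2  (J1: last free bond brings flow in)
bond 1 stroke at J3  (J3 needs exactly one e-in)
bond 2 stroke at J2  (common-f at J2 fixed by 1)
bond 3 stroke at J2  (J2: bond 1 brought flow, rest push out)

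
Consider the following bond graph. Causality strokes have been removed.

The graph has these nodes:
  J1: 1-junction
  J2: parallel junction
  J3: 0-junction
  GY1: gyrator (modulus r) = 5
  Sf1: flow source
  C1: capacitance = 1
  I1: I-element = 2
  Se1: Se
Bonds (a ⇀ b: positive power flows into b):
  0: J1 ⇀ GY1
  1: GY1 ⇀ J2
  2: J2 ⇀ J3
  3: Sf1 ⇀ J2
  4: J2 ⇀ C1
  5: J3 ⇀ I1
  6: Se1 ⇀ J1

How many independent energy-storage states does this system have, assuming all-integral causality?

β3 stroke at Sf1  (Sf1: flow source, stroke at near end)
β6 stroke at J1  (Se1 (Se) sets effort on bond)
β0 stroke at GY1  (only one flow-in slot at J1)
β1 stroke at GY1  (GY GY1: same side as bond 0)
β4 stroke at J2  (C1 outputs effort q/C1)
β2 stroke at J3  (J2: bond 4 brought effort, rest push out)
β5 stroke at I1  (J3 effort already set via bond 2)

2  (C1, I1 all integral)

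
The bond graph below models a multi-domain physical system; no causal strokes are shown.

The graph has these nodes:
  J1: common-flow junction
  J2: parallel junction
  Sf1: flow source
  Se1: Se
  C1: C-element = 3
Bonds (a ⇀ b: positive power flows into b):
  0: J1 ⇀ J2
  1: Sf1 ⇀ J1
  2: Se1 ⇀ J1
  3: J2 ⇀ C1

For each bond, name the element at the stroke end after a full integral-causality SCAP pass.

β0 |J1
β1 |Sf1
β2 |J1
β3 |J2

#1 stroke at Sf1  (Sf1 fixes flow; stroke at Sf1)
#2 stroke at J1  (source Se1 imposes e)
#0 stroke at J1  (J1 flow already set via bond 1)
#3 stroke at J2  (J2 needs exactly one e-in)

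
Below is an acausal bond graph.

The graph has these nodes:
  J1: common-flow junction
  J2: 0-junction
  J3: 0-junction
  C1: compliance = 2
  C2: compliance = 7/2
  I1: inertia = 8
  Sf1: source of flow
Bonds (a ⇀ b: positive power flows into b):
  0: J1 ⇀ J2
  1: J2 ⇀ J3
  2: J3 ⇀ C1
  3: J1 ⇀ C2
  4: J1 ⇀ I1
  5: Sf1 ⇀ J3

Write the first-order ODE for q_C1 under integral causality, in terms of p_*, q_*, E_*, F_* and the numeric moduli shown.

dq_C1/dt = F_Sf1 + p_I1/8

b5 |Sf1  (source Sf1 imposes f)
b2 |J3  (prefer integral on C1)
b1 |J2  (J3: bond 2 brought effort, rest push out)
b0 |J1  (J2 effort already set via bond 1)
b3 |J1  (C2 integral (e out))
b4 |I1  (only one flow-in slot at J1)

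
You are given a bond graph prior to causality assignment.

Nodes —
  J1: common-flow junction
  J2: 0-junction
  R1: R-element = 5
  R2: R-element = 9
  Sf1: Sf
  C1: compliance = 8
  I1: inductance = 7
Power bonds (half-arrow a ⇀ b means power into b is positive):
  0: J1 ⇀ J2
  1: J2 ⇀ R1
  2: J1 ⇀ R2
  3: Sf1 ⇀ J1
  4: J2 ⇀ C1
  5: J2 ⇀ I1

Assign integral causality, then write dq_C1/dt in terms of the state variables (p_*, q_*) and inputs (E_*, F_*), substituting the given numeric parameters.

dq_C1/dt = F_Sf1 - p_I1/7 - q_C1/40

#3 stroke→Sf1  (Sf1: flow source, stroke at near end)
#0 stroke→J1  (common-f at J1 fixed by 3)
#2 stroke→J1  (J1: bond 3 brought flow, rest push out)
#4 stroke→J2  (C1 integral (e out))
#1 stroke→R1  (J2 effort already set via bond 4)
#5 stroke→I1  (J2: bond 4 brought effort, rest push out)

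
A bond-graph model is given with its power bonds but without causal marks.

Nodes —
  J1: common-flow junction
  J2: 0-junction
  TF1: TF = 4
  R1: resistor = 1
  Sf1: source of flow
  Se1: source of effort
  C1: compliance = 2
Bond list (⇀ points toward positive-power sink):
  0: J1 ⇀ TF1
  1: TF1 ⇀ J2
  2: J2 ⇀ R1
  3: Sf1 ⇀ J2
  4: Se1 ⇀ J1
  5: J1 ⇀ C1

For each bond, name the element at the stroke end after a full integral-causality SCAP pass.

#3 →Sf1  (Sf1 fixes flow; stroke at Sf1)
#4 →J1  (Se1 fixes effort; stroke away)
#5 →J1  (C1: C, integral causality)
#0 →TF1  (only one flow-in slot at J1)
#1 →J2  (TF1 one-in-one-out from 0)
#2 →R1  (J2: bond 1 brought effort, rest push out)

β0 stroke at TF1
β1 stroke at J2
β2 stroke at R1
β3 stroke at Sf1
β4 stroke at J1
β5 stroke at J1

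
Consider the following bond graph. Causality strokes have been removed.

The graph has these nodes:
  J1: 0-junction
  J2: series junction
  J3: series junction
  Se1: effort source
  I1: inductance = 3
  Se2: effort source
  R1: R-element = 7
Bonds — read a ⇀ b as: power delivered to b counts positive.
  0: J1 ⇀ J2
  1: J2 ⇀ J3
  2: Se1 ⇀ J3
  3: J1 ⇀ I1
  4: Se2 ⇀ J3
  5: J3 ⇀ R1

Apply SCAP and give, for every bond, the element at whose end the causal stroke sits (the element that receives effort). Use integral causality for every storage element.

bond 2 |J3  (Se1: effort source, stroke at far end)
bond 4 |J3  (source Se2 imposes e)
bond 3 |I1  (I1 outputs flow p/I1)
bond 0 |J1  (J1 needs exactly one e-in)
bond 1 |J2  (common-f at J2 fixed by 0)
bond 5 |J3  (J3 flow already set via bond 1)

#0 |J1
#1 |J2
#2 |J3
#3 |I1
#4 |J3
#5 |J3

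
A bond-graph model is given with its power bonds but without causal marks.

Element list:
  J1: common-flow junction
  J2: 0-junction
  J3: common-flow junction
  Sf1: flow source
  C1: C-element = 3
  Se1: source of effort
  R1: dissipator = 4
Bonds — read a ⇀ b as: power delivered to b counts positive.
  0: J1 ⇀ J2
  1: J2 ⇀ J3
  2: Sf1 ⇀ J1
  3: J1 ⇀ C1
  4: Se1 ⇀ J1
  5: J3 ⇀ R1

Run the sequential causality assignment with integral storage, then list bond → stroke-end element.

bond 0 |J1
bond 1 |J2
bond 2 |Sf1
bond 3 |J1
bond 4 |J1
bond 5 |J3

#2 stroke→Sf1  (Sf1 fixes flow; stroke at Sf1)
#4 stroke→J1  (Se1 (Se) sets effort on bond)
#0 stroke→J1  (J1: bond 2 brought flow, rest push out)
#3 stroke→J1  (common-f at J1 fixed by 2)
#1 stroke→J2  (J2 needs exactly one e-in)
#5 stroke→J3  (common-f at J3 fixed by 1)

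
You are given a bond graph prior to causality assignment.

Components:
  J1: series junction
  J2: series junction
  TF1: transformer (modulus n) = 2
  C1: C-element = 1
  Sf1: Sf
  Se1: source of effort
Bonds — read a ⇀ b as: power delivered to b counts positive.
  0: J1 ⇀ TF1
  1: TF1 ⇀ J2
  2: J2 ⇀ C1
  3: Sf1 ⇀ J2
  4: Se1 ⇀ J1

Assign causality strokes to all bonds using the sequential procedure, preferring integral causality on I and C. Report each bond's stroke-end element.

bond 0 →TF1
bond 1 →J2
bond 2 →J2
bond 3 →Sf1
bond 4 →J1

β3 |Sf1  (Sf1 fixes flow; stroke at Sf1)
β4 |J1  (Se1 fixes effort; stroke away)
β0 |TF1  (closing 1-jn rule on J1)
β1 |J2  (common-f at J2 fixed by 3)
β2 |J2  (1-jn J2 has f-setter on 3)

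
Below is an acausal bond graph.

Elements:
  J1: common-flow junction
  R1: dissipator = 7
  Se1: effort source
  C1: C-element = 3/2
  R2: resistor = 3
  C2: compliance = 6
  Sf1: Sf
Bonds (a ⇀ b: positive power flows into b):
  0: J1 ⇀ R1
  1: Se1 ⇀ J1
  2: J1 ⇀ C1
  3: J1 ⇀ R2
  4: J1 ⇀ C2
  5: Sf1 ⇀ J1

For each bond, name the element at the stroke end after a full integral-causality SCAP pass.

#1 stroke at J1  (source Se1 imposes e)
#5 stroke at Sf1  (Sf1: flow source, stroke at near end)
#0 stroke at J1  (J1 flow already set via bond 5)
#2 stroke at J1  (1-jn J1 has f-setter on 5)
#3 stroke at J1  (1-jn J1 has f-setter on 5)
#4 stroke at J1  (J1 flow already set via bond 5)

bond 0 →J1
bond 1 →J1
bond 2 →J1
bond 3 →J1
bond 4 →J1
bond 5 →Sf1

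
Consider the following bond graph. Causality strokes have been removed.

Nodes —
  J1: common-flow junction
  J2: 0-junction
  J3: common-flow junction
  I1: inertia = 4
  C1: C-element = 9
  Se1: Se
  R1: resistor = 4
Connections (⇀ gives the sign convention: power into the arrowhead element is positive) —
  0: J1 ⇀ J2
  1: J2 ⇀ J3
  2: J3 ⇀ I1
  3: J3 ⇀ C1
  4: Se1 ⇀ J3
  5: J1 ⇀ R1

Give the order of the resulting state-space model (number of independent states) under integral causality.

bond 4 |J3  (Se1 fixes effort; stroke away)
bond 2 |I1  (I1 integral (f out))
bond 1 |J3  (J3 flow already set via bond 2)
bond 3 |J3  (common-f at J3 fixed by 2)
bond 0 |J2  (J2 needs exactly one e-in)
bond 5 |J1  (1-jn J1 has f-setter on 0)

2  (C1, I1 all integral)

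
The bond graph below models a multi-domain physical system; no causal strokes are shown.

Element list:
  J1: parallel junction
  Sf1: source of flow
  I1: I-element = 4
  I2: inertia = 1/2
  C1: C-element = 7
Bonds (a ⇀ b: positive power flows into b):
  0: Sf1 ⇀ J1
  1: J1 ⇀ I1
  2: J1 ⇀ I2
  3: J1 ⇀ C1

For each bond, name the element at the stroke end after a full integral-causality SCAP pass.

#0 stroke→Sf1
#1 stroke→I1
#2 stroke→I2
#3 stroke→J1

bond 0 |Sf1  (Sf1: flow source, stroke at near end)
bond 1 |I1  (I1 integral (f out))
bond 2 |I2  (I2 outputs flow p/I2)
bond 3 |J1  (closing 0-jn rule on J1)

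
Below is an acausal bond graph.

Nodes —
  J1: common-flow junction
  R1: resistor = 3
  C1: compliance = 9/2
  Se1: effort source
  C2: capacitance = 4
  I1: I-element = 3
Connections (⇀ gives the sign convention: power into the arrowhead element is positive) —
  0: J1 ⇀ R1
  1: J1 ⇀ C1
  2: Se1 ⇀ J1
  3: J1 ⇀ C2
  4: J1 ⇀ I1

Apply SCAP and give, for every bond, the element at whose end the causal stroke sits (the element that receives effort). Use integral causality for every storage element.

bond 0 →J1
bond 1 →J1
bond 2 →J1
bond 3 →J1
bond 4 →I1

#2 |J1  (Se1 (Se) sets effort on bond)
#1 |J1  (prefer integral on C1)
#3 |J1  (C2 outputs effort q/C2)
#4 |I1  (I1 integral (f out))
#0 |J1  (J1: bond 4 brought flow, rest push out)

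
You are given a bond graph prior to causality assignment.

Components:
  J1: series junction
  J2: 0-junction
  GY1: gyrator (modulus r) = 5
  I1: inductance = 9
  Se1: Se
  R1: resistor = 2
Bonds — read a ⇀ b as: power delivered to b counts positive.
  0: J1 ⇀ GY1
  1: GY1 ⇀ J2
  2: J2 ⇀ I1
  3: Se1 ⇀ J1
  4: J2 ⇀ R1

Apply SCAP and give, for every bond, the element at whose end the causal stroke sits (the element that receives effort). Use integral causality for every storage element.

b3 stroke at J1  (Se1 (Se) sets effort on bond)
b0 stroke at GY1  (J1: last free bond brings flow in)
b1 stroke at GY1  (GY GY1: same side as bond 0)
b2 stroke at I1  (I1 integral (f out))
b4 stroke at J2  (J2: last free bond brings effort in)

bond 0 stroke→GY1
bond 1 stroke→GY1
bond 2 stroke→I1
bond 3 stroke→J1
bond 4 stroke→J2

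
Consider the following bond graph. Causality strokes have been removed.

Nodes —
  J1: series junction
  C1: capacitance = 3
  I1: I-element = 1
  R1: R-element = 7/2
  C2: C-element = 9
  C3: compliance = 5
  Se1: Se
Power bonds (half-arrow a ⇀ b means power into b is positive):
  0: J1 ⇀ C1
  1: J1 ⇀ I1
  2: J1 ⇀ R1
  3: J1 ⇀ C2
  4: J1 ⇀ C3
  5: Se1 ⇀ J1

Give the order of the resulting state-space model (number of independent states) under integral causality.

4  (C1, C2, C3, I1 all integral)

β5 →J1  (Se1: effort source, stroke at far end)
β0 →J1  (C1 integral (e out))
β1 →I1  (I1 outputs flow p/I1)
β2 →J1  (J1: bond 1 brought flow, rest push out)
β3 →J1  (common-f at J1 fixed by 1)
β4 →J1  (common-f at J1 fixed by 1)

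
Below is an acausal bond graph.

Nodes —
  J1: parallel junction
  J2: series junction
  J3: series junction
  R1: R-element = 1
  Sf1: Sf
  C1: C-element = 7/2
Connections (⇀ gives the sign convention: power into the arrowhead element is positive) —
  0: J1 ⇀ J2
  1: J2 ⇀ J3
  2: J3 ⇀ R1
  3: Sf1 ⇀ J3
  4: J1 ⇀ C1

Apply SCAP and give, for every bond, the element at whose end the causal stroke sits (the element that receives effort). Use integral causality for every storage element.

b3 stroke→Sf1  (source Sf1 imposes f)
b1 stroke→J3  (1-jn J3 has f-setter on 3)
b2 stroke→J3  (J3: bond 3 brought flow, rest push out)
b0 stroke→J2  (J2: bond 1 brought flow, rest push out)
b4 stroke→J1  (J1 needs exactly one e-in)

bond 0 stroke→J2
bond 1 stroke→J3
bond 2 stroke→J3
bond 3 stroke→Sf1
bond 4 stroke→J1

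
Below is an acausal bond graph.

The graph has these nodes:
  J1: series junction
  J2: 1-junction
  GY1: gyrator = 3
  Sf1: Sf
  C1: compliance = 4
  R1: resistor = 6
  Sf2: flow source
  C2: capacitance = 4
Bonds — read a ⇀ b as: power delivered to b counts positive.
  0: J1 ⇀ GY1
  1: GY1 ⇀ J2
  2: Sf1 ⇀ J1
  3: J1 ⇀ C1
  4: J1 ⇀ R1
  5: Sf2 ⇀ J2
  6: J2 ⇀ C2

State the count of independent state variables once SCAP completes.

2  (C1, C2 all integral)

bond 2 →Sf1  (source Sf1 imposes f)
bond 5 →Sf2  (Sf2 fixes flow; stroke at Sf2)
bond 0 →J1  (common-f at J1 fixed by 2)
bond 3 →J1  (1-jn J1 has f-setter on 2)
bond 4 →J1  (J1 flow already set via bond 2)
bond 1 →J2  (common-f at J2 fixed by 5)
bond 6 →J2  (1-jn J2 has f-setter on 5)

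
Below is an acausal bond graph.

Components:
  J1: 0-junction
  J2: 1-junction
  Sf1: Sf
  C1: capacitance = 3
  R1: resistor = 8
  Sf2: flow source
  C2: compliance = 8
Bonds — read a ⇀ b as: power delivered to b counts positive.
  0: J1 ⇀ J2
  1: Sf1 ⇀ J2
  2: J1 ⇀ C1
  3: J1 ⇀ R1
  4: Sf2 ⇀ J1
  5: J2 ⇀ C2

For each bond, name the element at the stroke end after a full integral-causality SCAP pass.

#1 stroke→Sf1  (source Sf1 imposes f)
#4 stroke→Sf2  (Sf2 (Sf) sets flow on bond)
#0 stroke→J2  (common-f at J2 fixed by 1)
#5 stroke→J2  (common-f at J2 fixed by 1)
#2 stroke→J1  (C1: C, integral causality)
#3 stroke→R1  (J1 effort already set via bond 2)

β0 stroke→J2
β1 stroke→Sf1
β2 stroke→J1
β3 stroke→R1
β4 stroke→Sf2
β5 stroke→J2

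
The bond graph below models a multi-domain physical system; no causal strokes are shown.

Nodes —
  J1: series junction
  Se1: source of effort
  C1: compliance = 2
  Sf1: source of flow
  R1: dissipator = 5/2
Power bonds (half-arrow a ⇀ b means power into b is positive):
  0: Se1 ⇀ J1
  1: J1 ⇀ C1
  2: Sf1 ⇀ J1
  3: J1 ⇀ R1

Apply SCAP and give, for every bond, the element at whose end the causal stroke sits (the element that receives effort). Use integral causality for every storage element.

β0 stroke→J1
β1 stroke→J1
β2 stroke→Sf1
β3 stroke→J1

β0 stroke at J1  (source Se1 imposes e)
β2 stroke at Sf1  (source Sf1 imposes f)
β1 stroke at J1  (common-f at J1 fixed by 2)
β3 stroke at J1  (common-f at J1 fixed by 2)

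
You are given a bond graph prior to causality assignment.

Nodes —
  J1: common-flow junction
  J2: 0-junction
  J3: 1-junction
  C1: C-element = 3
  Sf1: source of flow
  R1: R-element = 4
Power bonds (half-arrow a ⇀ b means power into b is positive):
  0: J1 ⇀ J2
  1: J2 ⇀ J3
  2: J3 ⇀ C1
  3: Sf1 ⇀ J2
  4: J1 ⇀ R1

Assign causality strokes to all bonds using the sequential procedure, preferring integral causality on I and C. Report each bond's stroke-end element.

β0 stroke→J1
β1 stroke→J2
β2 stroke→J3
β3 stroke→Sf1
β4 stroke→R1

#3 |Sf1  (Sf1 (Sf) sets flow on bond)
#2 |J3  (C1 integral (e out))
#1 |J2  (only one flow-in slot at J3)
#0 |J1  (J2 effort already set via bond 1)
#4 |R1  (J1 needs exactly one f-in)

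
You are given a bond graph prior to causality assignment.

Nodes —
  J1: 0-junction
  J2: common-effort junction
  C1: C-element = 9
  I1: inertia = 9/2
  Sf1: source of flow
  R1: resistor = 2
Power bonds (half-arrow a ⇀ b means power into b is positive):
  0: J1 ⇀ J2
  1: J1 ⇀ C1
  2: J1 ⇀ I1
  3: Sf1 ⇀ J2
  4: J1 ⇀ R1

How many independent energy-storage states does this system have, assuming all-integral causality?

2  (C1, I1 all integral)

β3 |Sf1  (source Sf1 imposes f)
β0 |J2  (J2: last free bond brings effort in)
β1 |J1  (C1: C, integral causality)
β2 |I1  (J1 effort already set via bond 1)
β4 |R1  (0-jn J1 has e-setter on 1)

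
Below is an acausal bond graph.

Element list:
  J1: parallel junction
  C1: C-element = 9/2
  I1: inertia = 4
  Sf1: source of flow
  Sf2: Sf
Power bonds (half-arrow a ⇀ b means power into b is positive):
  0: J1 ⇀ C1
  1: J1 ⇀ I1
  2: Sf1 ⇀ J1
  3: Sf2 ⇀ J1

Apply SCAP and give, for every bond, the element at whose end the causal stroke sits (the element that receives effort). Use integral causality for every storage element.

β0 stroke at J1
β1 stroke at I1
β2 stroke at Sf1
β3 stroke at Sf2

β2 stroke→Sf1  (Sf1 fixes flow; stroke at Sf1)
β3 stroke→Sf2  (source Sf2 imposes f)
β0 stroke→J1  (C1: C, integral causality)
β1 stroke→I1  (common-e at J1 fixed by 0)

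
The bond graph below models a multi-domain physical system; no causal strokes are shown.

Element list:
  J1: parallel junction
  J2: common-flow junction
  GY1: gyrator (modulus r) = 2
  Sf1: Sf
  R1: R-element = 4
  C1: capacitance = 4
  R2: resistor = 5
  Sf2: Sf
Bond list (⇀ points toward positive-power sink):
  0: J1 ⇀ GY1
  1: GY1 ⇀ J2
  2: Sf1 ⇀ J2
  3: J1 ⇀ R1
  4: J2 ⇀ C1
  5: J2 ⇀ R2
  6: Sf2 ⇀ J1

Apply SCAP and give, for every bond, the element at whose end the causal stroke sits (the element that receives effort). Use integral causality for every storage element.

b2 →Sf1  (Sf1 fixes flow; stroke at Sf1)
b6 →Sf2  (Sf2: flow source, stroke at near end)
b1 →J2  (1-jn J2 has f-setter on 2)
b4 →J2  (common-f at J2 fixed by 2)
b5 →J2  (1-jn J2 has f-setter on 2)
b0 →J1  (through GY1, causality inverts; strokes same side of GY1)
b3 →R1  (0-jn J1 has e-setter on 0)

b0 |J1
b1 |J2
b2 |Sf1
b3 |R1
b4 |J2
b5 |J2
b6 |Sf2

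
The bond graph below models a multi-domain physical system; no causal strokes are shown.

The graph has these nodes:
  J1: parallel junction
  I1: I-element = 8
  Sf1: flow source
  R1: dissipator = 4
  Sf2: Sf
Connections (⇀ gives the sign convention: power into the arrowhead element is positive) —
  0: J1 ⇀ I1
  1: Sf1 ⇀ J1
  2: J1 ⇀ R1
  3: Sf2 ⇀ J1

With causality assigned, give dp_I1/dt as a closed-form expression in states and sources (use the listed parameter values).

dp_I1/dt = 4*F_Sf1 + 4*F_Sf2 - p_I1/2

b1 stroke→Sf1  (source Sf1 imposes f)
b3 stroke→Sf2  (Sf2: flow source, stroke at near end)
b0 stroke→I1  (prefer integral on I1)
b2 stroke→J1  (closing 0-jn rule on J1)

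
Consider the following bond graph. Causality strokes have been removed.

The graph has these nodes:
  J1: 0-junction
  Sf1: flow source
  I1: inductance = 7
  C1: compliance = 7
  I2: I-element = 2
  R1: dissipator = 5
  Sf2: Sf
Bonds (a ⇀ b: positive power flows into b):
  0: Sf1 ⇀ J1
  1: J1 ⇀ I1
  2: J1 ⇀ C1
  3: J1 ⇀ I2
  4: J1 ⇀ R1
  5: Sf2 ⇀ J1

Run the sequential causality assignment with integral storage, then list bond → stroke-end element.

b0 →Sf1
b1 →I1
b2 →J1
b3 →I2
b4 →R1
b5 →Sf2

β0 →Sf1  (Sf1: flow source, stroke at near end)
β5 →Sf2  (Sf2: flow source, stroke at near end)
β1 →I1  (prefer integral on I1)
β2 →J1  (prefer integral on C1)
β3 →I2  (0-jn J1 has e-setter on 2)
β4 →R1  (0-jn J1 has e-setter on 2)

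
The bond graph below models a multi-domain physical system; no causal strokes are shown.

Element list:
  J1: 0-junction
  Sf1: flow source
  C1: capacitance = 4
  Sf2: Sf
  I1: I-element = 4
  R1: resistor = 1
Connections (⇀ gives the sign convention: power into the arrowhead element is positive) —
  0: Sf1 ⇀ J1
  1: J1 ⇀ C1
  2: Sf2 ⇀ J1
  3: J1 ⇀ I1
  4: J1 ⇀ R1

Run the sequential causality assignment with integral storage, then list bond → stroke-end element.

bond 0 stroke→Sf1  (Sf1 (Sf) sets flow on bond)
bond 2 stroke→Sf2  (source Sf2 imposes f)
bond 1 stroke→J1  (C1 outputs effort q/C1)
bond 3 stroke→I1  (J1: bond 1 brought effort, rest push out)
bond 4 stroke→R1  (0-jn J1 has e-setter on 1)

#0 stroke→Sf1
#1 stroke→J1
#2 stroke→Sf2
#3 stroke→I1
#4 stroke→R1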